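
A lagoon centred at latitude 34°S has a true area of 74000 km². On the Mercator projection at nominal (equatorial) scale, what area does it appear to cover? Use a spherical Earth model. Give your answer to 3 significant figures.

108000 km²

The Mercator projection is conformal; its linear scale factor is the same in every direction and equals sec φ = 1/cos φ.
Areal scale = k² = sec²φ = 1/cos²(34°) = 1/0.8290² = 1.455.
Apparent area = 74000 × 1.455 ≈ 108000 km².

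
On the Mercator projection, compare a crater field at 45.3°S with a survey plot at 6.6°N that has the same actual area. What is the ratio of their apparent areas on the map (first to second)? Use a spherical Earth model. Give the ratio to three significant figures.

Mercator areal scale is sec²φ.
At 45.3°: sec²(45.3°) = 1/0.7034² = 2.021.
At 6.6°: sec²(6.6°) = 1/0.9934² = 1.013.
Ratio = 2.021/1.013 = cos²(6.6°)/cos²(45.3°) ≈ 1.99.

1.99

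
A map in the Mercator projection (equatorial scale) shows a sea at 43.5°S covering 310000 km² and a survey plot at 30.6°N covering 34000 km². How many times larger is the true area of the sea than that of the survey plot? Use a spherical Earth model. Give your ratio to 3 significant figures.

Since Mercator area scale is 1/cos²φ, the true area equals the apparent area multiplied by cos²φ.
True area of sea: 310000 × cos²(43.5°) = 310000 × 0.5262 = 163100 km².
True area of survey plot: 34000 × cos²(30.6°) = 34000 × 0.7409 = 25190 km².
Ratio = 163100 / 25190 ≈ 6.48.

6.48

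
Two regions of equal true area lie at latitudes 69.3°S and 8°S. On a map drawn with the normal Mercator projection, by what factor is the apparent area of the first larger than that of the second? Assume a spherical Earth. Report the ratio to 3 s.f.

Mercator areal scale is sec²φ.
At 69.3°: sec²(69.3°) = 1/0.3535² = 8.004.
At 8°: sec²(8°) = 1/0.9903² = 1.020.
Ratio = 8.004/1.020 = cos²(8°)/cos²(69.3°) ≈ 7.85.

7.85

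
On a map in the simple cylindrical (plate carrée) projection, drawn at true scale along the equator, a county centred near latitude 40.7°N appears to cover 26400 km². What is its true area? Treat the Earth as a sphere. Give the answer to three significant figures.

In the plate carrée (x = Rλ, y = Rφ), meridians are true-scale (h = 1) and parallels are stretched by k = sec φ.
Areal scale = h·k = 1 × sec φ; at 40.7°, h = 1.000, k = 1.319, so h·k = 1.319.
True area = apparent / (areal scale) = 26400 / 1.319 ≈ 20000 km².

20000 km²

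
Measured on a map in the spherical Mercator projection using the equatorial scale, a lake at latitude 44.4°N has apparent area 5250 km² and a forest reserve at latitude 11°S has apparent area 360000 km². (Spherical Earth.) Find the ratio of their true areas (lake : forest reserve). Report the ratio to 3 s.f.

0.00773

On Mercator the areal scale is sec²φ, so true area = apparent × cos²φ.
True area of lake: 5250 × cos²(44.4°) = 5250 × 0.5105 = 2680 km².
True area of forest reserve: 360000 × cos²(11°) = 360000 × 0.9636 = 346900 km².
Ratio = 2680 / 346900 ≈ 0.00773.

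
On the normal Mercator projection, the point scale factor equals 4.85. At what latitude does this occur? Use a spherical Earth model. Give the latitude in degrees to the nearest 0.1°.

Mercator scale is k = sec φ = 1/cos φ.
1/cos φ = 4.85  ⇒  cos φ = 0.2062  ⇒  φ = arccos(0.2062) ≈ 78.1°.

78.1°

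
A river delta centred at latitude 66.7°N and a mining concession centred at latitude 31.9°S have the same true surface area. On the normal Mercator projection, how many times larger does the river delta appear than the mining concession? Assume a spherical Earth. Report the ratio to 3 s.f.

On Mercator, area is exaggerated by sec²φ = 1/cos²φ.
At 66.7°: sec²(66.7°) = 1/0.3955² = 6.392.
At 31.9°: sec²(31.9°) = 1/0.8490² = 1.387.
Ratio = 6.392/1.387 = cos²(31.9°)/cos²(66.7°) ≈ 4.61.

4.61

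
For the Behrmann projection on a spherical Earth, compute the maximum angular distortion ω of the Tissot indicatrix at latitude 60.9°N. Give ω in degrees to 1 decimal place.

Behrmann is a cylindrical equal-area projection with standard parallels at ±30°. A cylindrical equal-area projection with standard parallel φ₀ has meridian scale h = cos φ / cos φ₀ and parallel scale k = cos φ₀ / cos φ (so areas are preserved, h·k = 1).
At 60.9°: h = 0.5616, k = 1.781; principal scales a = 1.781, b = 0.5616.
sin(ω/2) = (a − b)/(a + b) = 1.219/2.342 = 0.5205, so ω = 2 arcsin(0.5205) ≈ 62.7°.

62.7°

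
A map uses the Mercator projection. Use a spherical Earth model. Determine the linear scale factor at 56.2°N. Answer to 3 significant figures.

1.80

For Mercator, h = k = sec φ (a conformal cylindrical projection has a single point scale, 1/cos φ).
k = 1/cos 56.2° = 1/0.5563 = 1.798.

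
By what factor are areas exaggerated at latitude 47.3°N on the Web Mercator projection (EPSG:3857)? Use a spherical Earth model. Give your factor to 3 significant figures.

The Mercator projection is conformal; its linear scale factor is the same in every direction and equals sec φ = 1/cos φ.
Areal scale = k² = sec²φ = 1/cos²(47.3°) = 1/0.6782² = 2.174.

2.17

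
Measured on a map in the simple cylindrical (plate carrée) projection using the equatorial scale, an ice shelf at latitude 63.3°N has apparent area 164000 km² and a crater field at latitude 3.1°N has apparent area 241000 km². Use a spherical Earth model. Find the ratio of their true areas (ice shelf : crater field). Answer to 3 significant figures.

0.306

On the plate carrée, areal scale = h·k = 1 × sec φ, so true area = apparent × cos φ.
True area of ice shelf: 164000 × cos(63.3°) = 164000 × 0.4493 = 73690 km².
True area of crater field: 241000 × cos(3.1°) = 241000 × 0.9985 = 240600 km².
Ratio = 73690 / 240600 ≈ 0.306.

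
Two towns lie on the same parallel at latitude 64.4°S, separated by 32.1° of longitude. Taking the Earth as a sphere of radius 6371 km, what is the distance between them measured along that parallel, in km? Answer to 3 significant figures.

1540 km

Arc length along a parallel = R cos φ · Δλ (with Δλ in radians).
= 6371 × cos 64.4° × (32.1° × π/180) = 6371 × 0.4321 × 0.5603 ≈ 1540 km.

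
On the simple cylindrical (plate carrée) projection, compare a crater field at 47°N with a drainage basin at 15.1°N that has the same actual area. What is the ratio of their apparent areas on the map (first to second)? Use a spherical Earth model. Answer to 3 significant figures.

For the equirectangular projection with φ₀ = 0 (plate carrée), h = 1 along meridians and k = sec φ along parallels.
Areal scale at 47°: h·k = 1.000 × 1.466 = 1.466.
Areal scale at 15.1°: h·k = 1.000 × 1.036 = 1.036.
Ratio = 1.466/1.036 ≈ 1.42.

1.42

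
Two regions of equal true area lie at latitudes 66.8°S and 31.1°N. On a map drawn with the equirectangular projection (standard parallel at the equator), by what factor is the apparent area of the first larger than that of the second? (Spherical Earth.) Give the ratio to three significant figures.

In the plate carrée (x = Rλ, y = Rφ), meridians are true-scale (h = 1) and parallels are stretched by k = sec φ.
Areal scale at 66.8°: h·k = 1.000 × 2.538 = 2.538.
Areal scale at 31.1°: h·k = 1.000 × 1.168 = 1.168.
Ratio = 2.538/1.168 ≈ 2.17.

2.17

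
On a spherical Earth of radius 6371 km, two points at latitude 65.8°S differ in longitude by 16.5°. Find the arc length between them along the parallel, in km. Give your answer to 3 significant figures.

752 km

Arc length along a parallel = R cos φ · Δλ (with Δλ in radians).
= 6371 × cos 65.8° × (16.5° × π/180) = 6371 × 0.4099 × 0.2880 ≈ 752 km.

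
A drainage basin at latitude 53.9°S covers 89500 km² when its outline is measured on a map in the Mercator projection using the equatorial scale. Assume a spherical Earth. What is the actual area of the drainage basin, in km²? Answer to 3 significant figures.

The Mercator projection is conformal; its linear scale factor is the same in every direction and equals sec φ = 1/cos φ.
Areal scale = k² = sec²φ = 1/cos²(53.9°) = 1/0.5892² = 2.881.
True area = apparent / (areal scale) = 89500 / 2.881 ≈ 31100 km².

31100 km²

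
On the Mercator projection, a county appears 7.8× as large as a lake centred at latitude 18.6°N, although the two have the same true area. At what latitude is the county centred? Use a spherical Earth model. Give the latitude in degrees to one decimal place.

70.2°

For equal true areas on Mercator, apparent areas scale as sec²φ, so the ratio is cos²φ₂ / cos²φ₁.
cos²φ₂ / cos²φ₁ = 7.8  ⇒  cos φ₁ = cos 18.6° / √7.8 = 0.9478/2.793 = 0.3394.
φ₁ = arccos(0.3394) ≈ 70.2°.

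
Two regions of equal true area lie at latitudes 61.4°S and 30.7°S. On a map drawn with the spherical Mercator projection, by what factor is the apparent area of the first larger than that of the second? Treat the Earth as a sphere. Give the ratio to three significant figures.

Mercator areal scale is sec²φ.
At 61.4°: sec²(61.4°) = 1/0.4787² = 4.364.
At 30.7°: sec²(30.7°) = 1/0.8599² = 1.353.
Ratio = 4.364/1.353 = cos²(30.7°)/cos²(61.4°) ≈ 3.23.

3.23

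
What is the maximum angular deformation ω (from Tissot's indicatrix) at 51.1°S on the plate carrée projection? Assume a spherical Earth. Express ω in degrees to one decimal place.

Plate carrée maps x = Rλ, y = Rφ. The meridian scale is h = 1 and the parallel scale is k = 1/cos φ = sec φ.
At 51.1°: h = 1.000, k = 1.592; principal scales a = 1.592, b = 1.000.
sin(ω/2) = (a − b)/(a + b) = 0.5925/2.592 = 0.2285, so ω = 2 arcsin(0.2285) ≈ 26.4°.

26.4°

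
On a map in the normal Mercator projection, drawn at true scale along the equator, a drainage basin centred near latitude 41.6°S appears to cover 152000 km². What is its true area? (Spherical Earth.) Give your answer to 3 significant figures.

85000 km²

Mercator is conformal, so the point scale is isotropic: h = k = sec φ = 1/cos φ.
Areal scale = k² = sec²φ = 1/cos²(41.6°) = 1/0.7478² = 1.788.
True area = apparent / (areal scale) = 152000 / 1.788 ≈ 85000 km².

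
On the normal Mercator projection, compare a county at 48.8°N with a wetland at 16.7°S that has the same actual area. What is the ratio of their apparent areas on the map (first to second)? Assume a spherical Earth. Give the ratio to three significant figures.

Mercator areal scale is sec²φ.
At 48.8°: sec²(48.8°) = 1/0.6587² = 2.305.
At 16.7°: sec²(16.7°) = 1/0.9578² = 1.090.
Ratio = 2.305/1.090 = cos²(16.7°)/cos²(48.8°) ≈ 2.11.

2.11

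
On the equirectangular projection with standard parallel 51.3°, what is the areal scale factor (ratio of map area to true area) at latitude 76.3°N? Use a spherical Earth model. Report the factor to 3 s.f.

2.64

With standard parallel φ₀ = 51.3°, the equirectangular projection gives x = Rλ cos φ₀, y = Rφ, so h = 1 and k = cos 51.3° / cos φ.
Areal scale = h·k = 1 × cos φ₀ / cos φ; at 76.3°, h = 1.000, k = 2.640, so h·k = 2.640.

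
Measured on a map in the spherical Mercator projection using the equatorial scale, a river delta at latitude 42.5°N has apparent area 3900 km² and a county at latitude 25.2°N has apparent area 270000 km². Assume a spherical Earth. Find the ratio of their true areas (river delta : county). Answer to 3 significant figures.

On Mercator the areal scale is sec²φ, so true area = apparent × cos²φ.
True area of river delta: 3900 × cos²(42.5°) = 3900 × 0.5436 = 2120 km².
True area of county: 270000 × cos²(25.2°) = 270000 × 0.8187 = 221100 km².
Ratio = 2120 / 221100 ≈ 0.00959.

0.00959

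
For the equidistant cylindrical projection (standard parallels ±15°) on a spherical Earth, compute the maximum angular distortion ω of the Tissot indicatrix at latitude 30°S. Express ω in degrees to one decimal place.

6.3°

In the equirectangular projection with standard parallel φ₀ = 15° (x = Rλ cos φ₀, y = Rφ), meridians are true-scale (h = 1) and the parallel scale is k = cos φ₀ / cos φ.
At 30°: h = 1.000, k = 1.115; principal scales a = 1.115, b = 1.000.
sin(ω/2) = (a − b)/(a + b) = 0.1154/2.115 = 0.05453, so ω = 2 arcsin(0.05453) ≈ 6.3°.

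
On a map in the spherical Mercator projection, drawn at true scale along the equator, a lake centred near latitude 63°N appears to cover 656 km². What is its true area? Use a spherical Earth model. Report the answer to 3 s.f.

135 km²

For Mercator, h = k = sec φ (a conformal cylindrical projection has a single point scale, 1/cos φ).
Areal scale = k² = sec²φ = 1/cos²(63°) = 1/0.4540² = 4.852.
True area = apparent / (areal scale) = 656 / 4.852 ≈ 135 km².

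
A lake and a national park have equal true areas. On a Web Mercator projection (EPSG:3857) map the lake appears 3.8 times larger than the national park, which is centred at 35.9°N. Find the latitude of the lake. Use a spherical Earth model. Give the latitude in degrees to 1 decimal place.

65.4°

On Mercator, (apparent₁)/(apparent₂) = sec²φ₁ / sec²φ₂ when true areas are equal.
cos²φ₂ / cos²φ₁ = 3.8  ⇒  cos φ₁ = cos 35.9° / √3.8 = 0.8100/1.949 = 0.4155.
φ₁ = arccos(0.4155) ≈ 65.4°.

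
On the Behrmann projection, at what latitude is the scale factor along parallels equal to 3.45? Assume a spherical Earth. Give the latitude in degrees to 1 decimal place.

75.5°

The Behrmann projection is cylindrical equal-area with φ₀ = 30°. For cylindrical equal-area with standard parallel φ₀, h = cos φ / cos φ₀ and k = cos φ₀ / cos φ, so h·k = 1.
k = cos φ₀ / cos φ = 3.45  ⇒  cos φ = cos 30° / 3.45 = 0.2510.
φ = arccos(0.2510) ≈ 75.5°.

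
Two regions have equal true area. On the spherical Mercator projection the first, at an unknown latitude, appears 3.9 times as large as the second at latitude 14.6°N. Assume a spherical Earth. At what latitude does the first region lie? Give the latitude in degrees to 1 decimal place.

On Mercator, (apparent₁)/(apparent₂) = sec²φ₁ / sec²φ₂ when true areas are equal.
cos²φ₂ / cos²φ₁ = 3.9  ⇒  cos φ₁ = cos 14.6° / √3.9 = 0.9677/1.975 = 0.4900.
φ₁ = arccos(0.4900) ≈ 60.7°.

60.7°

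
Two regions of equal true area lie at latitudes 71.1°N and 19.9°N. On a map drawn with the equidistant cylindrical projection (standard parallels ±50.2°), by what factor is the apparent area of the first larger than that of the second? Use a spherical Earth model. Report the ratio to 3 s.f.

With standard parallel φ₀ = 50.2°, the equirectangular projection gives x = Rλ cos φ₀, y = Rφ, so h = 1 and k = cos 50.2° / cos φ.
Areal scale at 71.1°: h·k = 1.000 × 1.976 = 1.976.
Areal scale at 19.9°: h·k = 1.000 × 0.6808 = 0.6808.
Ratio = 1.976/0.6808 ≈ 2.90.

2.90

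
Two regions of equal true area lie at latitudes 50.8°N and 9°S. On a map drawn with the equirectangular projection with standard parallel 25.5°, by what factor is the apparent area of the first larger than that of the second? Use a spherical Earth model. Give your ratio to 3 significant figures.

1.56

With standard parallel φ₀ = 25.5°, the equirectangular projection gives x = Rλ cos φ₀, y = Rφ, so h = 1 and k = cos 25.5° / cos φ.
Areal scale at 50.8°: h·k = 1.000 × 1.428 = 1.428.
Areal scale at 9°: h·k = 1.000 × 0.9138 = 0.9138.
Ratio = 1.428/0.9138 ≈ 1.56.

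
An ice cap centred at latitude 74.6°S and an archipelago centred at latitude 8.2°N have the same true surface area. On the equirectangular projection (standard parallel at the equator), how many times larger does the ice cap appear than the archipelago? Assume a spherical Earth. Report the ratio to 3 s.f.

In the plate carrée (x = Rλ, y = Rφ), meridians are true-scale (h = 1) and parallels are stretched by k = sec φ.
Areal scale at 74.6°: h·k = 1.000 × 3.766 = 3.766.
Areal scale at 8.2°: h·k = 1.000 × 1.010 = 1.010.
Ratio = 3.766/1.010 ≈ 3.73.

3.73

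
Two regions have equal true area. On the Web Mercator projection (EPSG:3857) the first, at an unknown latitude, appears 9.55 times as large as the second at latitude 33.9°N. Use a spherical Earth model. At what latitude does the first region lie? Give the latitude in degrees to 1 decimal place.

74.4°

Mercator areal scale is sec²φ, so apparent-area ratio = sec²φ₁ / sec²φ₂ = cos²φ₂ / cos²φ₁.
cos²φ₂ / cos²φ₁ = 9.55  ⇒  cos φ₁ = cos 33.9° / √9.55 = 0.8300/3.090 = 0.2686.
φ₁ = arccos(0.2686) ≈ 74.4°.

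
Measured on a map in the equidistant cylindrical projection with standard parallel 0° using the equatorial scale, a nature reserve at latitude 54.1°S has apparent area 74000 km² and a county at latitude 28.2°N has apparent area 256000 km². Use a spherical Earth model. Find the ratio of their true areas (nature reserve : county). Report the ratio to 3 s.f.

Plate carrée has h = 1 and k = sec φ, giving areal scale sec φ; true area = (apparent area) · cos φ.
True area of nature reserve: 74000 × cos(54.1°) = 74000 × 0.5864 = 43390 km².
True area of county: 256000 × cos(28.2°) = 256000 × 0.8813 = 225600 km².
Ratio = 43390 / 225600 ≈ 0.192.

0.192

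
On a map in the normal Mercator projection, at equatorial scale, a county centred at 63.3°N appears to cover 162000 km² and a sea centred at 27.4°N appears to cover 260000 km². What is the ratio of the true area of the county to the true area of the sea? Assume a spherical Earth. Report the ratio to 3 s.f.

0.160

Since Mercator area scale is 1/cos²φ, the true area equals the apparent area multiplied by cos²φ.
True area of county: 162000 × cos²(63.3°) = 162000 × 0.2019 = 32710 km².
True area of sea: 260000 × cos²(27.4°) = 260000 × 0.7882 = 204900 km².
Ratio = 32710 / 204900 ≈ 0.160.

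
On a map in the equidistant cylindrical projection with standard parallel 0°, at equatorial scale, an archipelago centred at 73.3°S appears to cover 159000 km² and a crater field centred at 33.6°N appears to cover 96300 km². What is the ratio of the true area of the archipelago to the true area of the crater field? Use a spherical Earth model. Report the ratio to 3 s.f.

On the plate carrée, areal scale = h·k = 1 × sec φ, so true area = apparent × cos φ.
True area of archipelago: 159000 × cos(73.3°) = 159000 × 0.2874 = 45690 km².
True area of crater field: 96300 × cos(33.6°) = 96300 × 0.8329 = 80210 km².
Ratio = 45690 / 80210 ≈ 0.570.

0.570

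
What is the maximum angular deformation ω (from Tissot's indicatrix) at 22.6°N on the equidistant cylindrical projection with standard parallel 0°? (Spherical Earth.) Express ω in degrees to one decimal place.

4.6°

For the equirectangular projection with φ₀ = 0 (plate carrée), h = 1 along meridians and k = sec φ along parallels.
At 22.6°: h = 1.000, k = 1.083; principal scales a = 1.083, b = 1.000.
sin(ω/2) = (a − b)/(a + b) = 0.08318/2.083 = 0.03993, so ω = 2 arcsin(0.03993) ≈ 4.6°.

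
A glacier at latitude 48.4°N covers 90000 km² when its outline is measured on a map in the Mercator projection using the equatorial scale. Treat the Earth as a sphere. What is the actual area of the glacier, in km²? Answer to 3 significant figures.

39700 km²

Mercator is conformal, so the point scale is isotropic: h = k = sec φ = 1/cos φ.
Areal scale = k² = sec²φ = 1/cos²(48.4°) = 1/0.6639² = 2.269.
True area = apparent / (areal scale) = 90000 / 2.269 ≈ 39700 km².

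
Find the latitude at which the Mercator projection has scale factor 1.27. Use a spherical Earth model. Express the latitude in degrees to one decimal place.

Mercator scale is k = sec φ = 1/cos φ.
1/cos φ = 1.27  ⇒  cos φ = 0.7874  ⇒  φ = arccos(0.7874) ≈ 38.1°.

38.1°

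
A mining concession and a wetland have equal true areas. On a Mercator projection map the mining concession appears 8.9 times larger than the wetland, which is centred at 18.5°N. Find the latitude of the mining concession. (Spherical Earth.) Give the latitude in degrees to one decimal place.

On Mercator, (apparent₁)/(apparent₂) = sec²φ₁ / sec²φ₂ when true areas are equal.
cos²φ₂ / cos²φ₁ = 8.9  ⇒  cos φ₁ = cos 18.5° / √8.9 = 0.9483/2.983 = 0.3179.
φ₁ = arccos(0.3179) ≈ 71.5°.

71.5°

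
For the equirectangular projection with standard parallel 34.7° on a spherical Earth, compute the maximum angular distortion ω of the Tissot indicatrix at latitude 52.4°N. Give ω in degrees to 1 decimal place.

With standard parallel φ₀ = 34.7°, the equirectangular projection gives x = Rλ cos φ₀, y = Rφ, so h = 1 and k = cos 34.7° / cos φ.
At 52.4°: h = 1.000, k = 1.347; principal scales a = 1.347, b = 1.000.
sin(ω/2) = (a − b)/(a + b) = 0.3475/2.347 = 0.1480, so ω = 2 arcsin(0.1480) ≈ 17.0°.

17.0°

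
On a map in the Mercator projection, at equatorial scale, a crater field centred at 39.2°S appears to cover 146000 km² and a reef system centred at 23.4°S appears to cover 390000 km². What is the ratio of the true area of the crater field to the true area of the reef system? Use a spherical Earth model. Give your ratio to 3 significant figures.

0.267

On Mercator the areal scale is sec²φ, so true area = apparent × cos²φ.
True area of crater field: 146000 × cos²(39.2°) = 146000 × 0.6005 = 87680 km².
True area of reef system: 390000 × cos²(23.4°) = 390000 × 0.8423 = 328500 km².
Ratio = 87680 / 328500 ≈ 0.267.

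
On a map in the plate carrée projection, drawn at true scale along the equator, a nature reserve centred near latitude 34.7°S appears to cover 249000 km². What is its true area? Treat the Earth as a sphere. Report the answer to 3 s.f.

Plate carrée maps x = Rλ, y = Rφ. The meridian scale is h = 1 and the parallel scale is k = 1/cos φ = sec φ.
Areal scale = h·k = 1 × sec φ; at 34.7°, h = 1.000, k = 1.216, so h·k = 1.216.
True area = apparent / (areal scale) = 249000 / 1.216 ≈ 205000 km².

205000 km²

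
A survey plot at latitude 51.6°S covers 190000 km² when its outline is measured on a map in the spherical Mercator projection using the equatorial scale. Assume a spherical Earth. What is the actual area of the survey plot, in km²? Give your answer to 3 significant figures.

Mercator is conformal, so the point scale is isotropic: h = k = sec φ = 1/cos φ.
Areal scale = k² = sec²φ = 1/cos²(51.6°) = 1/0.6211² = 2.592.
True area = apparent / (areal scale) = 190000 / 2.592 ≈ 73300 km².

73300 km²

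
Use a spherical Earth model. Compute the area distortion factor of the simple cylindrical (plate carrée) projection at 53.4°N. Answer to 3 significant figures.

1.68

For the equirectangular projection with φ₀ = 0 (plate carrée), h = 1 along meridians and k = sec φ along parallels.
Areal scale = h·k = 1 × sec φ; at 53.4°, h = 1.000, k = 1.677, so h·k = 1.677.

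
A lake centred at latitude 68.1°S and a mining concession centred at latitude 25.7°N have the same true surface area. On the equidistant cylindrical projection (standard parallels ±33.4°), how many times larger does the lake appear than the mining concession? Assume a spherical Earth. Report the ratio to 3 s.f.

2.42

The equidistant cylindrical projection with φ₀ = 33.4° has h = 1 (meridians true) and k = cos φ₀ / cos φ along parallels.
Areal scale at 68.1°: h·k = 1.000 × 2.238 = 2.238.
Areal scale at 25.7°: h·k = 1.000 × 0.9265 = 0.9265.
Ratio = 2.238/0.9265 ≈ 2.42.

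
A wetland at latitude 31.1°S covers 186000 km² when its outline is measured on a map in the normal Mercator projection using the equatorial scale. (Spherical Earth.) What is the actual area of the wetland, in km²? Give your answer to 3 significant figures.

For Mercator, h = k = sec φ (a conformal cylindrical projection has a single point scale, 1/cos φ).
Areal scale = k² = sec²φ = 1/cos²(31.1°) = 1/0.8563² = 1.364.
True area = apparent / (areal scale) = 186000 / 1.364 ≈ 136000 km².

136000 km²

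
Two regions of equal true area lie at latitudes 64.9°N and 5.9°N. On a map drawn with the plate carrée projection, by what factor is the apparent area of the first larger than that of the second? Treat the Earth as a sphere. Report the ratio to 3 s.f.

2.34

In the plate carrée (x = Rλ, y = Rφ), meridians are true-scale (h = 1) and parallels are stretched by k = sec φ.
Areal scale at 64.9°: h·k = 1.000 × 2.357 = 2.357.
Areal scale at 5.9°: h·k = 1.000 × 1.005 = 1.005.
Ratio = 2.357/1.005 ≈ 2.34.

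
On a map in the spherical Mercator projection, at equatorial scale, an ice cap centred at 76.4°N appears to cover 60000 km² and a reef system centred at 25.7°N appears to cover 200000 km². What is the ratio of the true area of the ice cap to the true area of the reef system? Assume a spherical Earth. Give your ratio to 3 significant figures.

On Mercator the areal scale is sec²φ, so true area = apparent × cos²φ.
True area of ice cap: 60000 × cos²(76.4°) = 60000 × 0.05529 = 3318 km².
True area of reef system: 200000 × cos²(25.7°) = 200000 × 0.8119 = 162400 km².
Ratio = 3318 / 162400 ≈ 0.0204.

0.0204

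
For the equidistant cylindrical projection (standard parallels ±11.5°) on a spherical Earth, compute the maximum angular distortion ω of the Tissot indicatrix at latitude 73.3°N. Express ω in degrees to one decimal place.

66.3°

In the equirectangular projection with standard parallel φ₀ = 11.5° (x = Rλ cos φ₀, y = Rφ), meridians are true-scale (h = 1) and the parallel scale is k = cos φ₀ / cos φ.
At 73.3°: h = 1.000, k = 3.410; principal scales a = 3.410, b = 1.000.
sin(ω/2) = (a − b)/(a + b) = 2.410/4.410 = 0.5465, so ω = 2 arcsin(0.5465) ≈ 66.3°.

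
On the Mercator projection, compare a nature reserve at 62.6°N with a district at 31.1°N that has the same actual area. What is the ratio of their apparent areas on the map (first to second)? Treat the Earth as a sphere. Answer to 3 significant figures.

3.46

Mercator areal scale is sec²φ.
At 62.6°: sec²(62.6°) = 1/0.4602² = 4.722.
At 31.1°: sec²(31.1°) = 1/0.8563² = 1.364.
Ratio = 4.722/1.364 = cos²(31.1°)/cos²(62.6°) ≈ 3.46.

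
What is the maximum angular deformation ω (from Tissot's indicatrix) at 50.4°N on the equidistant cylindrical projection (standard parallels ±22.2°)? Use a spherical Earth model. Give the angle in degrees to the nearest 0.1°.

21.3°

In the equirectangular projection with standard parallel φ₀ = 22.2° (x = Rλ cos φ₀, y = Rφ), meridians are true-scale (h = 1) and the parallel scale is k = cos φ₀ / cos φ.
At 50.4°: h = 1.000, k = 1.453; principal scales a = 1.453, b = 1.000.
sin(ω/2) = (a − b)/(a + b) = 0.4525/2.453 = 0.1845, so ω = 2 arcsin(0.1845) ≈ 21.3°.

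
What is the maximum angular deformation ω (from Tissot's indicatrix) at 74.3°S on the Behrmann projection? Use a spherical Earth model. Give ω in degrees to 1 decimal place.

110.6°

Behrmann is a cylindrical equal-area projection with standard parallels at ±30°. Cylindrical equal-area (φ₀ = 30°): h = cos φ / cos 30° along meridians, k = cos 30° / cos φ along parallels; h·k = 1.
At 74.3°: h = 0.3125, k = 3.200; principal scales a = 3.200, b = 0.3125.
sin(ω/2) = (a − b)/(a + b) = 2.888/3.513 = 0.8221, so ω = 2 arcsin(0.8221) ≈ 110.6°.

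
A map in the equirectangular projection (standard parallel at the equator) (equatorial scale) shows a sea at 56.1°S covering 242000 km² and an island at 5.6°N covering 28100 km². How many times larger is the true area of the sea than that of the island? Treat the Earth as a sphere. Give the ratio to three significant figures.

Plate carrée has h = 1 and k = sec φ, giving areal scale sec φ; true area = (apparent area) · cos φ.
True area of sea: 242000 × cos(56.1°) = 242000 × 0.5577 = 135000 km².
True area of island: 28100 × cos(5.6°) = 28100 × 0.9952 = 27970 km².
Ratio = 135000 / 27970 ≈ 4.83.

4.83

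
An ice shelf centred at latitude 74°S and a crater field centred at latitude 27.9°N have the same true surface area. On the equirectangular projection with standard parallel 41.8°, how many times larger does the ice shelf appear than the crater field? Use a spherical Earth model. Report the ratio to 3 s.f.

The equidistant cylindrical projection with φ₀ = 41.8° has h = 1 (meridians true) and k = cos φ₀ / cos φ along parallels.
Areal scale at 74°: h·k = 1.000 × 2.705 = 2.705.
Areal scale at 27.9°: h·k = 1.000 × 0.8435 = 0.8435.
Ratio = 2.705/0.8435 ≈ 3.21.

3.21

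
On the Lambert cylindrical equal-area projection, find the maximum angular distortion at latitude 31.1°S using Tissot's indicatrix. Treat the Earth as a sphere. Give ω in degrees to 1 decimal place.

17.7°

The Lambert cylindrical equal-area projection is the cylindrical equal-area projection with its standard parallel at the equator (φ₀ = 0). A cylindrical equal-area projection with standard parallel φ₀ has meridian scale h = cos φ / cos φ₀ and parallel scale k = cos φ₀ / cos φ (so areas are preserved, h·k = 1).
At 31.1°: h = 0.8563, k = 1.168; principal scales a = 1.168, b = 0.8563.
sin(ω/2) = (a − b)/(a + b) = 0.3116/2.024 = 0.1539, so ω = 2 arcsin(0.1539) ≈ 17.7°.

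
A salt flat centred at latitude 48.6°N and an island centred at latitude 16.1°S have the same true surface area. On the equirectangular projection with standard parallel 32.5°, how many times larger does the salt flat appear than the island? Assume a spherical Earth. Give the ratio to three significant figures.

With standard parallel φ₀ = 32.5°, the equirectangular projection gives x = Rλ cos φ₀, y = Rφ, so h = 1 and k = cos 32.5° / cos φ.
Areal scale at 48.6°: h·k = 1.000 × 1.275 = 1.275.
Areal scale at 16.1°: h·k = 1.000 × 0.8778 = 0.8778.
Ratio = 1.275/0.8778 ≈ 1.45.

1.45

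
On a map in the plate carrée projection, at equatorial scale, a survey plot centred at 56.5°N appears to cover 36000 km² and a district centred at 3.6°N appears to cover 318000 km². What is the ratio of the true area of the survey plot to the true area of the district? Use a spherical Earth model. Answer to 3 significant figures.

On the plate carrée, areal scale = h·k = 1 × sec φ, so true area = apparent × cos φ.
True area of survey plot: 36000 × cos(56.5°) = 36000 × 0.5519 = 19870 km².
True area of district: 318000 × cos(3.6°) = 318000 × 0.9980 = 317400 km².
Ratio = 19870 / 317400 ≈ 0.0626.

0.0626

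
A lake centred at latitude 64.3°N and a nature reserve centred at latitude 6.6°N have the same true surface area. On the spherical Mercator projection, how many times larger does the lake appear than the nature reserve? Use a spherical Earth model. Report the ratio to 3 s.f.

5.25

On Mercator, area is exaggerated by sec²φ = 1/cos²φ.
At 64.3°: sec²(64.3°) = 1/0.4337² = 5.317.
At 6.6°: sec²(6.6°) = 1/0.9934² = 1.013.
Ratio = 5.317/1.013 = cos²(6.6°)/cos²(64.3°) ≈ 5.25.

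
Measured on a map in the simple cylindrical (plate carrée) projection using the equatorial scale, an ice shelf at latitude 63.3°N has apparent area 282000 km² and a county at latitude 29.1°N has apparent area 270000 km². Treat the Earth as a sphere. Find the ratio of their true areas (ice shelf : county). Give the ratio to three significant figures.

0.537

On the plate carrée, areal scale = h·k = 1 × sec φ, so true area = apparent × cos φ.
True area of ice shelf: 282000 × cos(63.3°) = 282000 × 0.4493 = 126700 km².
True area of county: 270000 × cos(29.1°) = 270000 × 0.8738 = 235900 km².
Ratio = 126700 / 235900 ≈ 0.537.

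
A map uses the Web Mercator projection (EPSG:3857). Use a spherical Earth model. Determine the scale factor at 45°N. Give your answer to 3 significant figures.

For Mercator, h = k = sec φ (a conformal cylindrical projection has a single point scale, 1/cos φ).
k = 1/cos 45° = 1/0.7071 = 1.414.

1.41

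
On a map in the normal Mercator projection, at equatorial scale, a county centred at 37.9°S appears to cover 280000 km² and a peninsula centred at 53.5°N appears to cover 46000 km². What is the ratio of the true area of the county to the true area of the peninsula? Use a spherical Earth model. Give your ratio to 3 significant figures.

10.7

Since Mercator area scale is 1/cos²φ, the true area equals the apparent area multiplied by cos²φ.
True area of county: 280000 × cos²(37.9°) = 280000 × 0.6227 = 174300 km².
True area of peninsula: 46000 × cos²(53.5°) = 46000 × 0.3538 = 16280 km².
Ratio = 174300 / 16280 ≈ 10.7.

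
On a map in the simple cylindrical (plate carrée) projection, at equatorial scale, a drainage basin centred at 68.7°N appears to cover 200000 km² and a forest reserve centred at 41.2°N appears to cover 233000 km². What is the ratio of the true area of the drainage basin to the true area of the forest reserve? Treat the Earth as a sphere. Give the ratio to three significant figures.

Plate carrée has h = 1 and k = sec φ, giving areal scale sec φ; true area = (apparent area) · cos φ.
True area of drainage basin: 200000 × cos(68.7°) = 200000 × 0.3633 = 72650 km².
True area of forest reserve: 233000 × cos(41.2°) = 233000 × 0.7524 = 175300 km².
Ratio = 72650 / 175300 ≈ 0.414.

0.414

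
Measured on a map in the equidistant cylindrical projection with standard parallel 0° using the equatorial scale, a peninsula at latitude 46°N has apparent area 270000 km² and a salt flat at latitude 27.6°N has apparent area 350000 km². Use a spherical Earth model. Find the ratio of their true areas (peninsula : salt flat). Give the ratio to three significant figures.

0.605

Plate carrée has h = 1 and k = sec φ, giving areal scale sec φ; true area = (apparent area) · cos φ.
True area of peninsula: 270000 × cos(46°) = 270000 × 0.6947 = 187600 km².
True area of salt flat: 350000 × cos(27.6°) = 350000 × 0.8862 = 310200 km².
Ratio = 187600 / 310200 ≈ 0.605.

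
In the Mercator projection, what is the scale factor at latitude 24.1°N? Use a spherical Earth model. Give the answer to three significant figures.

For Mercator, h = k = sec φ (a conformal cylindrical projection has a single point scale, 1/cos φ).
k = 1/cos 24.1° = 1/0.9128 = 1.095.

1.10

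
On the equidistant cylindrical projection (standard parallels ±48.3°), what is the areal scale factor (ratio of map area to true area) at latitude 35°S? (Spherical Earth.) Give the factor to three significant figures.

The equidistant cylindrical projection with φ₀ = 48.3° has h = 1 (meridians true) and k = cos φ₀ / cos φ along parallels.
Areal scale = h·k = 1 × cos φ₀ / cos φ; at 35°, h = 1.000, k = 0.8121, so h·k = 0.8121.

0.812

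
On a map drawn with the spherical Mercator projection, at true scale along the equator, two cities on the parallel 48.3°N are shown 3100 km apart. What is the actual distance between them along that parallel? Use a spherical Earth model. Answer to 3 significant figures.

Mercator is conformal, so the point scale is isotropic: h = k = sec φ = 1/cos φ.
Along the parallel at 48.3°, map distances are exaggerated by k = sec 48.3° = 1.503.
True distance = 3100 / 1.503 = 3100 × cos 48.3° ≈ 2060 km.

2060 km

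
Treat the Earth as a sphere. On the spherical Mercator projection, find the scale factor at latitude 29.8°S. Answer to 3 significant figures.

Mercator is conformal, so the point scale is isotropic: h = k = sec φ = 1/cos φ.
k = 1/cos 29.8° = 1/0.8678 = 1.152.

1.15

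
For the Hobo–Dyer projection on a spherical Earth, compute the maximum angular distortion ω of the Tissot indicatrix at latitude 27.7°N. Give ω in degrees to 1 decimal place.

12.6°

Hobo–Dyer is a cylindrical equal-area projection with standard parallels at ±37.5°. A cylindrical equal-area projection with standard parallel φ₀ has meridian scale h = cos φ / cos φ₀ and parallel scale k = cos φ₀ / cos φ (so areas are preserved, h·k = 1).
At 27.7°: h = 1.116, k = 0.8960; principal scales a = 1.116, b = 0.8960.
sin(ω/2) = (a − b)/(a + b) = 0.2200/2.012 = 0.1093, so ω = 2 arcsin(0.1093) ≈ 12.6°.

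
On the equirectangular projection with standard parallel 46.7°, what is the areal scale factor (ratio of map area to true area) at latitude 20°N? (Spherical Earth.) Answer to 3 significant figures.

With standard parallel φ₀ = 46.7°, the equirectangular projection gives x = Rλ cos φ₀, y = Rφ, so h = 1 and k = cos 46.7° / cos φ.
Areal scale = h·k = 1 × cos φ₀ / cos φ; at 20°, h = 1.000, k = 0.7298, so h·k = 0.7298.

0.730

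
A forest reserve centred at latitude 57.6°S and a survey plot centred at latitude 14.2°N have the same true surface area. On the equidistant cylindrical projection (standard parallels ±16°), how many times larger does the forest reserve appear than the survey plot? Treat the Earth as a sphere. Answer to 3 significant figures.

1.81

The equidistant cylindrical projection with φ₀ = 16° has h = 1 (meridians true) and k = cos φ₀ / cos φ along parallels.
Areal scale at 57.6°: h·k = 1.000 × 1.794 = 1.794.
Areal scale at 14.2°: h·k = 1.000 × 0.9916 = 0.9916.
Ratio = 1.794/0.9916 ≈ 1.81.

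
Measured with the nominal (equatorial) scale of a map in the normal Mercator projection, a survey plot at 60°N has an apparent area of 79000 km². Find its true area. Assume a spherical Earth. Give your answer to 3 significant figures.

For Mercator, h = k = sec φ (a conformal cylindrical projection has a single point scale, 1/cos φ).
Areal scale = k² = sec²φ = 1/cos²(60°) = 1/0.5000² = 4.000.
True area = apparent / (areal scale) = 79000 / 4.000 ≈ 19800 km².

19800 km²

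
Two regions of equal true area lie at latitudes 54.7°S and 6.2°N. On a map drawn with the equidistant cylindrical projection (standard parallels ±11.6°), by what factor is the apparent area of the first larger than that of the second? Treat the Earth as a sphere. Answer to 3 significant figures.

1.72

In the equirectangular projection with standard parallel φ₀ = 11.6° (x = Rλ cos φ₀, y = Rφ), meridians are true-scale (h = 1) and the parallel scale is k = cos φ₀ / cos φ.
Areal scale at 54.7°: h·k = 1.000 × 1.695 = 1.695.
Areal scale at 6.2°: h·k = 1.000 × 0.9853 = 0.9853.
Ratio = 1.695/0.9853 ≈ 1.72.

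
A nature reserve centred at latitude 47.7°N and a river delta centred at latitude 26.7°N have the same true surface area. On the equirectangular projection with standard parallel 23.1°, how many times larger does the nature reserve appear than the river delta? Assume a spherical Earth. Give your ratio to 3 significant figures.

In the equirectangular projection with standard parallel φ₀ = 23.1° (x = Rλ cos φ₀, y = Rφ), meridians are true-scale (h = 1) and the parallel scale is k = cos φ₀ / cos φ.
Areal scale at 47.7°: h·k = 1.000 × 1.367 = 1.367.
Areal scale at 26.7°: h·k = 1.000 × 1.030 = 1.030.
Ratio = 1.367/1.030 ≈ 1.33.

1.33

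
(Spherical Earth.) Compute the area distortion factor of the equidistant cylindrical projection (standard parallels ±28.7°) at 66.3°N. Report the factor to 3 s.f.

The equidistant cylindrical projection with φ₀ = 28.7° has h = 1 (meridians true) and k = cos φ₀ / cos φ along parallels.
Areal scale = h·k = 1 × cos φ₀ / cos φ; at 66.3°, h = 1.000, k = 2.182, so h·k = 2.182.

2.18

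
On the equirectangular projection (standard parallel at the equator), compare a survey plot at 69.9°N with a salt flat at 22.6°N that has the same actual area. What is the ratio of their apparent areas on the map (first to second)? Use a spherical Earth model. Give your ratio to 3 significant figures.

2.69

In the plate carrée (x = Rλ, y = Rφ), meridians are true-scale (h = 1) and parallels are stretched by k = sec φ.
Areal scale at 69.9°: h·k = 1.000 × 2.910 = 2.910.
Areal scale at 22.6°: h·k = 1.000 × 1.083 = 1.083.
Ratio = 2.910/1.083 ≈ 2.69.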